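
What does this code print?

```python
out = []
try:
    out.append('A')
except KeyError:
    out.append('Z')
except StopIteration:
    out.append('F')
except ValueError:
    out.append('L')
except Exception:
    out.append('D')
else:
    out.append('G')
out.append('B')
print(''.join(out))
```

Execution trace: 'A' (try body, no exception) → 'G' (else) → 'B' (after the try/except). Output: AGB

Answer: AGB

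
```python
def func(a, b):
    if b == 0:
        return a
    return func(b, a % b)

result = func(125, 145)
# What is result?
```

func(125, 145) -> func(145, 125) -> func(125, 20) -> func(20, 5) -> func(5, 0) -> 5

Answer: 5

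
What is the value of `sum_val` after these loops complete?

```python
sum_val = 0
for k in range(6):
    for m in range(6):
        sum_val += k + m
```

Sum of all k+m for k,m in 6x6
`sum_val` takes the values: 0 → 1 → 3 → 6 → 10 → 15 → 16 → 18 → 21 → 25 → 30 → 36 → 38 → 41 → 45 → 50 → 56 → 63 → 66 → 70 → 75 → 81 → 88 → 96 → 100 → 105 → 111 → 118 → 126 → 135 → 140 → 146 → 153 → 161 → 170 → 180

Answer: 180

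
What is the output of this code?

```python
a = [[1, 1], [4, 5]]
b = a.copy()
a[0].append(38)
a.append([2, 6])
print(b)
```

Key concept: shallow copy with nested lists.
Step by step:
`a = [[1, 1], [4, 5]]` → a = [[1, 1], [4, 5]]
`b = a.copy()` → b = [[1, 1], [4, 5]]
`a[0].append(38)` → a = [[1, 1, 38], [4, 5]]; b = [[1, 1, 38], [4, 5]]
`a.append([2, 6])` → a = [[1, 1, 38], [4, 5], [2, 6]]
`print(b)` → prints [[1, 1, 38], [4, 5]]

Answer: [[1, 1, 38], [4, 5]]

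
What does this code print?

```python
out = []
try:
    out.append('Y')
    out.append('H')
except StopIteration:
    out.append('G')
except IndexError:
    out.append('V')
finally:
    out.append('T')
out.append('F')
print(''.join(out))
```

Execution trace: 'Y' (try body) → 'H' (try body, no exception) → 'T' (finally) → 'F' (after the try/except). Output: YHTF

Answer: YHTF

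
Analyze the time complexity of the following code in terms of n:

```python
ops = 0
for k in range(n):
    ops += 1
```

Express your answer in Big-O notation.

Each loop level contributes: n. Multiplying the contributions gives O(n).

Answer: O(n)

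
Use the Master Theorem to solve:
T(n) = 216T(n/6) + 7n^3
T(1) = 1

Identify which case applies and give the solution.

a=216, b=6, f(n)=7n^3. log_6(216) = 3. Since c=3 = 3, Case 2 applies: T(n) = Θ(n^log_b(a) · log n) = O(n^3 log n).

Answer: O(n^3 log n) - Case 2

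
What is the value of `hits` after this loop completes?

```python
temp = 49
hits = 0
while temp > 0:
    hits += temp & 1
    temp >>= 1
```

Count set bits in 49 (binary: 0b110001)
`hits` takes the values: 0 → 1 → 2 → 3

Answer: 3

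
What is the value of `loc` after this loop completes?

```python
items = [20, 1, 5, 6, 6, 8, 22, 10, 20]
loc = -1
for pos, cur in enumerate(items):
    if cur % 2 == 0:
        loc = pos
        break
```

First even number index in [20, 1, 5, 6, 6, 8, 22, 10, 20]
`loc` takes the values: -1 → 0

Answer: 0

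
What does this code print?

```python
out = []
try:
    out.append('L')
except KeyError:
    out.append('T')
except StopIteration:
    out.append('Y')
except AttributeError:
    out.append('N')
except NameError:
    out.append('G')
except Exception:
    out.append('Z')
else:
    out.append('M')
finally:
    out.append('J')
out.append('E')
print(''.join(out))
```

Execution trace: 'L' (try body, no exception) → 'M' (else) → 'J' (finally) → 'E' (after the try/except). Output: LMJE

Answer: LMJE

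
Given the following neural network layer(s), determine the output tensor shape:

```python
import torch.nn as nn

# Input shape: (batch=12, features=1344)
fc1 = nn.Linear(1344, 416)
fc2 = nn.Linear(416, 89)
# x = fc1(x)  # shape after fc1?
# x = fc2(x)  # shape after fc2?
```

Input: (12, 1344) -> after fc1: (12, 416) -> Output: (12, 89)

Answer: (12, 89)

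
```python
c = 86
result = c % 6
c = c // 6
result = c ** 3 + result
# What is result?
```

Trace:
`c = 86` → c = 86
`result = c % 6` → result = 2
`c = c // 6` → c = 14
`result = c ** 3 + result` → result = 2746
So result = 2746

Answer: 2746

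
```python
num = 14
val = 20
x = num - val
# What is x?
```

Trace:
`num = 14` → num = 14
`val = 20` → val = 20
`x = num - val` → x = -6
So x = -6

Answer: -6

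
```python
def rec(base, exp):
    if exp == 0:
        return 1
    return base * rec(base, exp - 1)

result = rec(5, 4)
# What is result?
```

rec(5, 4) = 5 * 5 * 5 * 5 = 625

Answer: 625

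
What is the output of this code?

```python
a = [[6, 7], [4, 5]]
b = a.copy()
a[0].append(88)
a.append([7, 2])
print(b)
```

Key concept: shallow copy with nested lists.
Step by step:
`a = [[6, 7], [4, 5]]` → a = [[6, 7], [4, 5]]
`b = a.copy()` → b = [[6, 7], [4, 5]]
`a[0].append(88)` → a = [[6, 7, 88], [4, 5]]; b = [[6, 7, 88], [4, 5]]
`a.append([7, 2])` → a = [[6, 7, 88], [4, 5], [7, 2]]
`print(b)` → prints [[6, 7, 88], [4, 5]]

Answer: [[6, 7, 88], [4, 5]]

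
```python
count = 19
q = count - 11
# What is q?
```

Trace:
`count = 19` → count = 19
`q = count - 11` → q = 8
So q = 8

Answer: 8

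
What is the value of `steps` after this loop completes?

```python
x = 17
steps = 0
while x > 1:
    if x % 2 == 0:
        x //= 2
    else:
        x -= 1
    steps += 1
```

Steps to reduce 17 to 1
`steps` takes the values: 0 → 1 → 2 → 3 → 4 → 5

Answer: 5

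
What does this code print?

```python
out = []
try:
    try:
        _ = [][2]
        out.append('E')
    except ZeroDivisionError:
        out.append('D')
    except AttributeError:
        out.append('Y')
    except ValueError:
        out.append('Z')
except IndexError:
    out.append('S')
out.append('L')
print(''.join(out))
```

Execution trace: 'S' (outer except IndexError) → 'L' (after the try/except). Output: SL

Answer: SL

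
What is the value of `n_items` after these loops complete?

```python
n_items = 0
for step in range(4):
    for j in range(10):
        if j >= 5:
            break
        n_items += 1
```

Inner breaks at 5, outer runs 4 times
`n_items` takes the values: 0 → 1 → 2 → 3 → 4 → 5 → 6 → 7 → 8 → 9 → 10 → 11 → 12 → 13 → 14 → 15 → 16 → 17 → 18 → 19 → 20

Answer: 20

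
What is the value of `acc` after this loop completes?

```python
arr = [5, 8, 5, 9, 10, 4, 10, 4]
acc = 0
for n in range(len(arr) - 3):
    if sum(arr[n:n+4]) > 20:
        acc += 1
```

Count windows with sum > 20
`acc` takes the values: 0 → 1 → 2 → 3 → 4 → 5

Answer: 5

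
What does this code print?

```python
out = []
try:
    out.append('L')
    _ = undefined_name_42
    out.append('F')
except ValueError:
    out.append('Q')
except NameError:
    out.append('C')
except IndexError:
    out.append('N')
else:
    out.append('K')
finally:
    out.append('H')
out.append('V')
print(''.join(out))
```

Execution trace: 'L' (try body) → 'C' (except NameError) → 'H' (finally) → 'V' (after the try/except). Output: LCHV

Answer: LCHV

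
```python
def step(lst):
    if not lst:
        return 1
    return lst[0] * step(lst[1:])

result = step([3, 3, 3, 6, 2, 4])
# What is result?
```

Product over [3, 3, 3, 6, 2, 4] = 3 * 3 * 3 * 6 * 2 * 4 = 1296

Answer: 1296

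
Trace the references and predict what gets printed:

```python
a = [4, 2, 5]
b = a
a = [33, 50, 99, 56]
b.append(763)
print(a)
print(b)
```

Key concept: rebinding vs mutation: a is rebound to a new list, b still points at the original.
Step by step:
`a = [4, 2, 5]` → a = [4, 2, 5]
`b = a` → b = [4, 2, 5] (same object as a)
`a = [33, 50, 99, 56]` → a = [33, 50, 99, 56]
`b.append(763)` → b = [4, 2, 5, 763]
`print(a)` → prints [33, 50, 99, 56]
`print(b)` → prints [4, 2, 5, 763]

Answer:
[33, 50, 99, 56]
[4, 2, 5, 763]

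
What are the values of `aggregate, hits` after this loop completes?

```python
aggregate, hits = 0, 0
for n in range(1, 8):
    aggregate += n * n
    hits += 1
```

Sum of squares and count
`aggregate, hits` takes the values: (0, 0) → (1, 0) → (1, 1) → (5, 1) → (5, 2) → (14, 2) → (14, 3) → (30, 3) → (30, 4) → (55, 4) → (55, 5) → (91, 5) → (91, 6) → (140, 6) → (140, 7)

Answer: 140, 7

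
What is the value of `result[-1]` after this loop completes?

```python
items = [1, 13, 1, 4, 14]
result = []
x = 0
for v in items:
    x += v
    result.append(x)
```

Cumulative sum ends at 33
`result` takes the values: [] → [1] → [1, 14] → [1, 14, 15] → [1, 14, 15, 19] → [1, 14, 15, 19, 33]
So `result[-1]` = 33

Answer: 33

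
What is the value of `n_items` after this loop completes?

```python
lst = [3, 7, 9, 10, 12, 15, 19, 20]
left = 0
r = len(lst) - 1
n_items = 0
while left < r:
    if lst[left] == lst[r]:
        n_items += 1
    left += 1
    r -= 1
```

Count matching pairs from ends
`n_items` takes the values: 0

Answer: 0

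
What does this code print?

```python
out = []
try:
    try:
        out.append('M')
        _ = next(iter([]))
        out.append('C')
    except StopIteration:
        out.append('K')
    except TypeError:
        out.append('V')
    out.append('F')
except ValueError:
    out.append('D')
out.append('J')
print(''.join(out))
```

Execution trace: 'M' (inner try body) → 'K' (inner except StopIteration) → 'F' (try body, no exception) → 'J' (after the try/except). Output: MKFJ

Answer: MKFJ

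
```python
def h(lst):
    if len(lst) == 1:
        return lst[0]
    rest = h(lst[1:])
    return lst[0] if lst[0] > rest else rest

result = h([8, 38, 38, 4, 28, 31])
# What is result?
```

Recursive max over [8, 38, 38, 4, 28, 31] = 38

Answer: 38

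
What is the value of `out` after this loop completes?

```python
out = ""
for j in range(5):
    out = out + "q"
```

Repeat 'q' 5 times
`out` takes the values: "" → "q" → "qq" → "qqq" → "qqqq" → "qqqqq"

Answer: "qqqqq"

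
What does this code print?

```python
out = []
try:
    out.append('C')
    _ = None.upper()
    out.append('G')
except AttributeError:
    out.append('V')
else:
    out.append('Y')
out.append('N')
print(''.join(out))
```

Execution trace: 'C' (try body) → 'V' (except AttributeError) → 'N' (after the try/except). Output: CVN

Answer: CVN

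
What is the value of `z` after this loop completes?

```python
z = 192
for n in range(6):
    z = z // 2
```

Halve 6 times: 192 // 2^6 = 3
`z` takes the values: 192 → 96 → 48 → 24 → 12 → 6 → 3

Answer: 3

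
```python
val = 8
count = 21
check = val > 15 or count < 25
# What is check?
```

Trace:
`val = 8` → val = 8
`count = 21` → count = 21
`check = val > 15 or count < 25` → check = True
So check = True

Answer: True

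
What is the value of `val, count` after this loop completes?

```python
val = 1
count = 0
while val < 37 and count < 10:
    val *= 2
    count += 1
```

Double until >= 37 or 10 iterations
`val, count` takes the values: (1, 0) → (2, 0) → (2, 1) → (4, 1) → (4, 2) → (8, 2) → (8, 3) → (16, 3) → (16, 4) → (32, 4) → (32, 5) → (64, 5) → (64, 6)

Answer: 64, 6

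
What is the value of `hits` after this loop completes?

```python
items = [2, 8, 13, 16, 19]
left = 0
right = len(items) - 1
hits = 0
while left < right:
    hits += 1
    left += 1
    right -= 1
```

Iterations until pointers meet (list length 5)
`hits` takes the values: 0 → 1 → 2

Answer: 2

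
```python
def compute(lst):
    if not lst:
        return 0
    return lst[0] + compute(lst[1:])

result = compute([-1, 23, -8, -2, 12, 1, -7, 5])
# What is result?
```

(-1) + 23 + (-8) + (-2) + 12 + 1 + (-7) + 5 + 0 = 23

Answer: 23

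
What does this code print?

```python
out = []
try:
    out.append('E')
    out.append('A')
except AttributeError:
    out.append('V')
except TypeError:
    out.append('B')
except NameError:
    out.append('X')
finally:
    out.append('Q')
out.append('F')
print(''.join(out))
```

Execution trace: 'E' (try body) → 'A' (try body, no exception) → 'Q' (finally) → 'F' (after the try/except). Output: EAQF

Answer: EAQF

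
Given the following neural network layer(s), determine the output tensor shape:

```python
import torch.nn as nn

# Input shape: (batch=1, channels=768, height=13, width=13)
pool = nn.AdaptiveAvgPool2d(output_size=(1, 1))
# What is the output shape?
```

Input: (1, 768, 13, 13) -> Output: (1, 768, 1, 1)

Answer: (1, 768, 1, 1)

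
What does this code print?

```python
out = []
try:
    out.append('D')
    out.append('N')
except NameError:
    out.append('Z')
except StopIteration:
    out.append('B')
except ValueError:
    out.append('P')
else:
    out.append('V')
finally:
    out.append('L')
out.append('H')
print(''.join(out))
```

Execution trace: 'D' (try body) → 'N' (try body, no exception) → 'V' (else) → 'L' (finally) → 'H' (after the try/except). Output: DNVLH

Answer: DNVLH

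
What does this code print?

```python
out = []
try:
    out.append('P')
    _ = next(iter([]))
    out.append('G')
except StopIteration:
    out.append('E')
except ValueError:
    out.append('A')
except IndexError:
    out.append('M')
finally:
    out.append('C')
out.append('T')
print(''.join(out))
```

Execution trace: 'P' (try body) → 'E' (except StopIteration) → 'C' (finally) → 'T' (after the try/except). Output: PECT

Answer: PECT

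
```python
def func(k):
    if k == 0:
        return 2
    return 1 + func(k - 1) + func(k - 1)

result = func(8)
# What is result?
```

func(k) = 1 + 2·func(k-1), func(0)=2. Closed form: (2+1)·2^8 - 1 = 767.

Answer: 767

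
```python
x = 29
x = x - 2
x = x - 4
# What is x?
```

Trace:
`x = 29` → x = 29
`x = x - 2` → x = 27
`x = x - 4` → x = 23
So x = 23

Answer: 23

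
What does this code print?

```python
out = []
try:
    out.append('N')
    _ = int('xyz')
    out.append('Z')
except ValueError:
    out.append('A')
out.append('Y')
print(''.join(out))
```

Execution trace: 'N' (try body) → 'A' (except ValueError) → 'Y' (after the try/except). Output: NAY

Answer: NAY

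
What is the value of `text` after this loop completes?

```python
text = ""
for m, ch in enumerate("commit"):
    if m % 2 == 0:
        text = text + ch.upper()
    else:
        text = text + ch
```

Uppercase even positions in 'commit'
`text` takes the values: "" → "C" → "Co" → "CoM" → "CoMm" → "CoMmI" → "CoMmIt"

Answer: "CoMmIt"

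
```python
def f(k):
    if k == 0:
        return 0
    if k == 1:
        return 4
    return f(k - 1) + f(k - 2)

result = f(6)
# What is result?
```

Build up from base cases: f(0)=0, f(1)=4, f(2)=4, f(3)=8, f(4)=12, f(5)=20, f(6)=32

Answer: 32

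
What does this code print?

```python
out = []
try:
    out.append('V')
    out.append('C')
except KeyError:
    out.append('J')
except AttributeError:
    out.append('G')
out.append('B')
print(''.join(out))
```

Execution trace: 'V' (try body) → 'C' (try body, no exception) → 'B' (after the try/except). Output: VCB

Answer: VCB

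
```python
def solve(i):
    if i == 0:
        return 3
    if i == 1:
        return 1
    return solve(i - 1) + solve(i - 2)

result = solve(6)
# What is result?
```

Build up from base cases: solve(0)=3, solve(1)=1, solve(2)=4, solve(3)=5, solve(4)=9, solve(5)=14, solve(6)=23

Answer: 23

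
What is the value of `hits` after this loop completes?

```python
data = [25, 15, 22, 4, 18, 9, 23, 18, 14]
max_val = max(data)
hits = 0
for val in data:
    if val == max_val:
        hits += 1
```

Count of max value 25 in [25, 15, 22, 4, 18, 9, 23, 18, 14]
`hits` takes the values: 0 → 1

Answer: 1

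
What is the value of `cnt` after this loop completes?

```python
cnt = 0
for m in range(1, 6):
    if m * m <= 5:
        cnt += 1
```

Count numbers where m² ≤ 5
`cnt` takes the values: 0 → 1 → 2

Answer: 2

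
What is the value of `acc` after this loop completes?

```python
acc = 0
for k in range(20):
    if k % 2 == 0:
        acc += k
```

Sum of even numbers 0 to 19
`acc` takes the values: 0 → 2 → 6 → 12 → 20 → 30 → 42 → 56 → 72 → 90

Answer: 90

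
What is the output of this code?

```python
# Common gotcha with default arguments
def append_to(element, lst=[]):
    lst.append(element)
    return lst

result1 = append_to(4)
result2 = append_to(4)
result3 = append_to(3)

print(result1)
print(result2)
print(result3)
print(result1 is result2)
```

Key concept: mutable default argument gotcha.
Step by step:
`result1 = append_to(4)` → result1 = [4]
`result2 = append_to(4)` → result1 = [4, 4] (same object as result2); result2 = [4, 4] (same object as result1)
`result3 = append_to(3)` → result1 = [4, 4, 3] (same object as result2, result3); result2 = [4, 4, 3] (same object as result1, result3); result3 = [4, 4, 3] (same object as result1, result2)
`print(result1)` → prints [4, 4, 3]
`print(result2)` → prints [4, 4, 3]
`print(result3)` → prints [4, 4, 3]
`print(result1 is result2)` → prints True

Answer:
[4, 4, 3]
[4, 4, 3]
[4, 4, 3]
True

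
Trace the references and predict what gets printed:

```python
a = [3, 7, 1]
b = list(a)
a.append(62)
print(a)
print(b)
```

Key concept: list() constructor creates copy.
Step by step:
`a = [3, 7, 1]` → a = [3, 7, 1]
`b = list(a)` → b = [3, 7, 1]
`a.append(62)` → a = [3, 7, 1, 62]
`print(a)` → prints [3, 7, 1, 62]
`print(b)` → prints [3, 7, 1]

Answer:
[3, 7, 1, 62]
[3, 7, 1]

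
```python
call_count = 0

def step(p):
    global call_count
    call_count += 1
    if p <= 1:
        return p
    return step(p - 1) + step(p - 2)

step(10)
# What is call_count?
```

Calls(p) = 1 + Calls(p-1) + Calls(p-2); Calls(0)=Calls(1)=1. For p=10 this gives 177.

Answer: 177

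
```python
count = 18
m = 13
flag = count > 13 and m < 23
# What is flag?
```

Trace:
`count = 18` → count = 18
`m = 13` → m = 13
`flag = count > 13 and m < 23` → flag = True
So flag = True

Answer: True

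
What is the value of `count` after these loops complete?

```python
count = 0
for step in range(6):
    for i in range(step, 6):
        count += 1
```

Upper triangle: 6 + 5 + ... + 1
`count` takes the values: 0 → 1 → 2 → 3 → 4 → 5 → 6 → 7 → 8 → 9 → 10 → 11 → 12 → 13 → 14 → 15 → 16 → 17 → 18 → 19 → 20 → 21

Answer: 21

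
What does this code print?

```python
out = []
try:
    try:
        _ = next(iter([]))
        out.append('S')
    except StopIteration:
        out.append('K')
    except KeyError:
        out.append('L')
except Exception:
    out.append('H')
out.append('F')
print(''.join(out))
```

Execution trace: 'K' (inner except StopIteration) → 'F' (after the try/except). Output: KF

Answer: KF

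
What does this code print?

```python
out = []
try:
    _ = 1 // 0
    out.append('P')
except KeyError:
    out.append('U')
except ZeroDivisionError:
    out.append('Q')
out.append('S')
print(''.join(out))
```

Execution trace: 'Q' (except ZeroDivisionError) → 'S' (after the try/except). Output: QS

Answer: QS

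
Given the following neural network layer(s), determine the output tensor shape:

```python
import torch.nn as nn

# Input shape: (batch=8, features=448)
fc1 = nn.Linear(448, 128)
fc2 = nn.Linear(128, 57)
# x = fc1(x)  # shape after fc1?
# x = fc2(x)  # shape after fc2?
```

Input: (8, 448) -> after fc1: (8, 128) -> Output: (8, 57)

Answer: (8, 57)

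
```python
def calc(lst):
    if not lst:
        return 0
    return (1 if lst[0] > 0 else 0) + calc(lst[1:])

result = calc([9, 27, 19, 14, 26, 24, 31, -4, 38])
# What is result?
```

Count of positive elements in [9, 27, 19, 14, 26, 24, 31, -4, 38] = 8

Answer: 8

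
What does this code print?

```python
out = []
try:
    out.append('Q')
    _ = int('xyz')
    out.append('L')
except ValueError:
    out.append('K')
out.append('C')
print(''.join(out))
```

Execution trace: 'Q' (try body) → 'K' (except ValueError) → 'C' (after the try/except). Output: QKC

Answer: QKC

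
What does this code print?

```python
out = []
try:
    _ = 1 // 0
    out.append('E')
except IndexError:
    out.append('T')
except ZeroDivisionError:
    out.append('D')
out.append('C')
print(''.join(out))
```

Execution trace: 'D' (except ZeroDivisionError) → 'C' (after the try/except). Output: DC

Answer: DC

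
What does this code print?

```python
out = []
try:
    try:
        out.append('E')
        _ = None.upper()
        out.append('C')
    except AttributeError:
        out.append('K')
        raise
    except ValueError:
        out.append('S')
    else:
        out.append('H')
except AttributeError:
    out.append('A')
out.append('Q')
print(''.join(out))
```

Execution trace: 'E' (inner try body) → 'K' (inner except AttributeError) → 'A' (outer except AttributeError) → 'Q' (after the try/except). Output: EKAQ

Answer: EKAQ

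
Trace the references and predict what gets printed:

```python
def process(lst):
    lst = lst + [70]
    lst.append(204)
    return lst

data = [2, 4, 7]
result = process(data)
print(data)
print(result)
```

Key concept: rebinding parameter vs mutation.
Step by step:
`data = [2, 4, 7]` → data = [2, 4, 7]
`result = process(data)` → result = [2, 4, 7, 70, 204]
`print(data)` → prints [2, 4, 7]
`print(result)` → prints [2, 4, 7, 70, 204]

Answer:
[2, 4, 7]
[2, 4, 7, 70, 204]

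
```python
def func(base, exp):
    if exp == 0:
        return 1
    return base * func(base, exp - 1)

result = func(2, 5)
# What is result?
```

func(2, 5) = 2 * 2 * 2 * 2 * 2 = 32

Answer: 32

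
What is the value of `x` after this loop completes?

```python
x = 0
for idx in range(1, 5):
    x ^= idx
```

XOR of 1 to 4
`x` takes the values: 0 → 1 → 3 → 0 → 4

Answer: 4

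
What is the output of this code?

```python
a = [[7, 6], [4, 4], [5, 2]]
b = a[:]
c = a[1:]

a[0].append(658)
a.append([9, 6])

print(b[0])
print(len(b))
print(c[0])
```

Key concept: slice with nested mutation.
Step by step:
`a = [[7, 6], [4, 4], [5, 2]]` → a = [[7, 6], [4, 4], [5, 2]]
`b = a[:]` → b = [[7, 6], [4, 4], [5, 2]]
`c = a[1:]` → c = [[4, 4], [5, 2]]
`a[0].append(658)` → a = [[7, 6, 658], [4, 4], [5, 2]]; b = [[7, 6, 658], [4, 4], [5, 2]]
`a.append([9, 6])` → a = [[7, 6, 658], [4, 4], [5, 2], [9, 6]]
`print(b[0])` → prints [7, 6, 658]
`print(len(b))` → prints 3
`print(c[0])` → prints [4, 4]

Answer:
[7, 6, 658]
3
[4, 4]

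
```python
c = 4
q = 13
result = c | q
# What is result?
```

Trace:
`c = 4` → c = 4
`q = 13` → q = 13
`result = c | q` → result = 13
So result = 13

Answer: 13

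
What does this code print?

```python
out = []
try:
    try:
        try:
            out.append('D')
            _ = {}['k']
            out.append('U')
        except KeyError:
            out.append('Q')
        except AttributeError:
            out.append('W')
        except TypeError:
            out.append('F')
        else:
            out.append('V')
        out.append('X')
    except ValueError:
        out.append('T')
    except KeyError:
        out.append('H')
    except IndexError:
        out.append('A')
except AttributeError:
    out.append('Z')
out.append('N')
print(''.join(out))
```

Execution trace: 'D' (inner try body) → 'Q' (inner except KeyError) → 'X' (try body, no exception) → 'N' (after the try/except). Output: DQXN

Answer: DQXN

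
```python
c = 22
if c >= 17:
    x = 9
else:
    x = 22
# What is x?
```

Trace:
`c = 22` → c = 22
`if c >= 17: ...` → c >= 17 is True → x = 9
So x = 9

Answer: 9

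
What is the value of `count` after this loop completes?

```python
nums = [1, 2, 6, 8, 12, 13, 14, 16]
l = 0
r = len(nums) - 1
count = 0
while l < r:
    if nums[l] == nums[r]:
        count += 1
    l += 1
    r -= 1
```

Count matching pairs from ends
`count` takes the values: 0

Answer: 0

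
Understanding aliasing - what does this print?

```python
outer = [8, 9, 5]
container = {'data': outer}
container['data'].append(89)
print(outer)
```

Key concept: dict holds reference to list.
Step by step:
`outer = [8, 9, 5]` → outer = [8, 9, 5]
`container = {'data': outer}` → container = {'data': [8, 9, 5]}
`container['data'].append(89)` → outer = [8, 9, 5, 89]; container = {'data': [8, 9, 5, 89]}
`print(outer)` → prints [8, 9, 5, 89]

Answer: [8, 9, 5, 89]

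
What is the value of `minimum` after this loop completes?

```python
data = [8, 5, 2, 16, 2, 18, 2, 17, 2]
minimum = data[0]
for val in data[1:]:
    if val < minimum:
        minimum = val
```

Minimum of [8, 5, 2, 16, 2, 18, 2, 17, 2]
`minimum` takes the values: 8 → 5 → 2

Answer: 2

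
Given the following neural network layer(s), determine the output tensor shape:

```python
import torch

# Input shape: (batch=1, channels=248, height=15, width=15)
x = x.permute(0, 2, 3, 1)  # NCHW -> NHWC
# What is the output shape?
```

Input: (1, 248, 15, 15) -> Output: (1, 15, 15, 248)

Answer: (1, 15, 15, 248)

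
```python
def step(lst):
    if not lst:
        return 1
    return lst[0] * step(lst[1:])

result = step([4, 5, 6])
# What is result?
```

Product over [4, 5, 6] = 4 * 5 * 6 = 120

Answer: 120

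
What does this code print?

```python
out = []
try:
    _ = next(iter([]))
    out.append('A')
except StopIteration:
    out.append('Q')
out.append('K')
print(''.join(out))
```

Execution trace: 'Q' (except StopIteration) → 'K' (after the try/except). Output: QK

Answer: QK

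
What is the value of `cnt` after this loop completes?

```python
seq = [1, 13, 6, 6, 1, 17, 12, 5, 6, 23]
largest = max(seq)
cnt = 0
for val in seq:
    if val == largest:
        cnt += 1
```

Count of max value 23 in [1, 13, 6, 6, 1, 17, 12, 5, 6, 23]
`cnt` takes the values: 0 → 1

Answer: 1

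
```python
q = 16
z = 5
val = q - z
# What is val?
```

Trace:
`q = 16` → q = 16
`z = 5` → z = 5
`val = q - z` → val = 11
So val = 11

Answer: 11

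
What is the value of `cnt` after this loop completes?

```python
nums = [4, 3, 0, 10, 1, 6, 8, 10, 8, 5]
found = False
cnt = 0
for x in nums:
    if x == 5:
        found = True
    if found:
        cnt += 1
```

Count elements after first 5 in [4, 3, 0, 10, 1, 6, 8, 10, 8, 5]
`cnt` takes the values: 0 → 1

Answer: 1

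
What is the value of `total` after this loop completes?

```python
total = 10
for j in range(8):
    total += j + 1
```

Start at 10, add 1 to 8 = 46
`total` takes the values: 10 → 11 → 13 → 16 → 20 → 25 → 31 → 38 → 46

Answer: 46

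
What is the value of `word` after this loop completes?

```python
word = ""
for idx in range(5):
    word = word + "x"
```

Repeat 'x' 5 times
`word` takes the values: "" → "x" → "xx" → "xxx" → "xxxx" → "xxxxx"

Answer: "xxxxx"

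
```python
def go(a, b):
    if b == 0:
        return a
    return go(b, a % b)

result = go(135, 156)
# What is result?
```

go(135, 156) -> go(156, 135) -> go(135, 21) -> go(21, 9) -> go(9, 3) -> go(3, 0) -> 3

Answer: 3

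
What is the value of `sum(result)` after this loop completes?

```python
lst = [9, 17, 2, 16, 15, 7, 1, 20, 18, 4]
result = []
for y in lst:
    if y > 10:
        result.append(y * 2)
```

Sum of doubled values > 10
`result` takes the values: [] → [34] → [34, 32] → [34, 32, 30] → [34, 32, 30, 40] → [34, 32, 30, 40, 36]
So `sum(result)` = 172

Answer: 172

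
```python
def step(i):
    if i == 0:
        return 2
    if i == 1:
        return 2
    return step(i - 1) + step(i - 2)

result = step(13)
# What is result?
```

Build up from base cases: step(0)=2, step(1)=2, step(2)=4, step(3)=6, step(4)=10, step(5)=16, step(6)=26, ..., step(13)=754

Answer: 754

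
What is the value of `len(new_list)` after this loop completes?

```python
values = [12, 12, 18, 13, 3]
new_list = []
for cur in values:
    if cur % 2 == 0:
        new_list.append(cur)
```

Count even numbers in [12, 12, 18, 13, 3]
`new_list` takes the values: [] → [12] → [12, 12] → [12, 12, 18]
So `len(new_list)` = 3

Answer: 3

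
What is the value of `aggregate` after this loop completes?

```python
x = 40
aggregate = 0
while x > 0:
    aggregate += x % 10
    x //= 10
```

Sum digits of 40
`aggregate` takes the values: 0 → 4

Answer: 4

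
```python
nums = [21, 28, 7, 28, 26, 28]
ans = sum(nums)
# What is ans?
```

Trace:
`nums = [21, 28, 7, 28, 26, 28]` → nums = [21, 28, 7, 28, 26, 28]
`ans = sum(nums)` → ans = 138
So ans = 138

Answer: 138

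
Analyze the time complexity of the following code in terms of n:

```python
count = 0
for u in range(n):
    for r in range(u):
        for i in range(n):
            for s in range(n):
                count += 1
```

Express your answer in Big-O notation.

Each loop level contributes: n × n × n × n. Multiplying the contributions gives O(n^4).

Answer: O(n^4)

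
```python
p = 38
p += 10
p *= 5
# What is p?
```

Trace:
`p = 38` → p = 38
`p += 10` → p = 48
`p *= 5` → p = 240
So p = 240

Answer: 240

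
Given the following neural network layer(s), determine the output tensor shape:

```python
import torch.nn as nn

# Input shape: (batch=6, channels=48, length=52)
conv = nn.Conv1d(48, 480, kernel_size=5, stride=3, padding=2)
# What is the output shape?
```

Input: (6, 48, 52) -> Output: (6, 480, 18)

Answer: (6, 480, 18)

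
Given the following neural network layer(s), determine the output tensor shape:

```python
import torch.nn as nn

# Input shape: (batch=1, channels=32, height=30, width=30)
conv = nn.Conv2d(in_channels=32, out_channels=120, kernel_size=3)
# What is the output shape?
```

Input: (1, 32, 30, 30) -> Output: (1, 120, 28, 28)

Answer: (1, 120, 28, 28)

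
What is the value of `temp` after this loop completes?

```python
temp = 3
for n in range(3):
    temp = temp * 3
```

Multiply by 3, 3 times: 3 * 3^3 = 81
`temp` takes the values: 3 → 9 → 27 → 81

Answer: 81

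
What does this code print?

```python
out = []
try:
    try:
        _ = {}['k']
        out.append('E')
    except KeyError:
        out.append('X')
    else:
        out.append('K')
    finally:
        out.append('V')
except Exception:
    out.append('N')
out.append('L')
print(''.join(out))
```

Execution trace: 'X' (inner except KeyError) → 'V' (inner finally) → 'L' (after the try/except). Output: XVL

Answer: XVL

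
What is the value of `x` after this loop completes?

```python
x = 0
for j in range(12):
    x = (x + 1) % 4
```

Increment mod 4, 12 times = 0
`x` takes the values: 0 → 1 → 2 → 3 → 0 → 1 → 2 → 3 → 0 → 1 → 2 → 3 → 0

Answer: 0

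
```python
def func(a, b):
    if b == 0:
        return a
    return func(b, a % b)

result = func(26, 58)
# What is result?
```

func(26, 58) -> func(58, 26) -> func(26, 6) -> func(6, 2) -> func(2, 0) -> 2

Answer: 2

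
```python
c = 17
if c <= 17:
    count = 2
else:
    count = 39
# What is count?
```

Trace:
`c = 17` → c = 17
`if c <= 17: ...` → c <= 17 is True → count = 2
So count = 2

Answer: 2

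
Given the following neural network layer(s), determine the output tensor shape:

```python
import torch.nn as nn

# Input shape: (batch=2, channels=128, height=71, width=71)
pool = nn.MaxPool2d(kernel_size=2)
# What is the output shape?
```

Input: (2, 128, 71, 71) -> Output: (2, 128, 35, 35)

Answer: (2, 128, 35, 35)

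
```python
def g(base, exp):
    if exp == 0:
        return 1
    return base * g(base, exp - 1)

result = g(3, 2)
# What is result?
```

g(3, 2) = 3 * 3 = 9

Answer: 9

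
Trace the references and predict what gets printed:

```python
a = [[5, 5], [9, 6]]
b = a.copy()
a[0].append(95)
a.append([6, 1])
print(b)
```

Key concept: shallow copy with nested lists.
Step by step:
`a = [[5, 5], [9, 6]]` → a = [[5, 5], [9, 6]]
`b = a.copy()` → b = [[5, 5], [9, 6]]
`a[0].append(95)` → a = [[5, 5, 95], [9, 6]]; b = [[5, 5, 95], [9, 6]]
`a.append([6, 1])` → a = [[5, 5, 95], [9, 6], [6, 1]]
`print(b)` → prints [[5, 5, 95], [9, 6]]

Answer: [[5, 5, 95], [9, 6]]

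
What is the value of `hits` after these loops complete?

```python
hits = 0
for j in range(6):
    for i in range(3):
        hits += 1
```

6 * 3 = 18
`hits` takes the values: 0 → 1 → 2 → 3 → 4 → 5 → 6 → 7 → 8 → 9 → 10 → 11 → 12 → 13 → 14 → 15 → 16 → 17 → 18

Answer: 18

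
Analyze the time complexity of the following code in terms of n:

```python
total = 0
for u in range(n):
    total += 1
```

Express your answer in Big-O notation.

Each loop level contributes: n. Multiplying the contributions gives O(n).

Answer: O(n)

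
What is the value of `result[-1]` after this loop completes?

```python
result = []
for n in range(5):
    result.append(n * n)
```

Last element of squares 0 to 4
`result` takes the values: [] → [0] → [0, 1] → [0, 1, 4] → [0, 1, 4, 9] → [0, 1, 4, 9, 16]
So `result[-1]` = 16

Answer: 16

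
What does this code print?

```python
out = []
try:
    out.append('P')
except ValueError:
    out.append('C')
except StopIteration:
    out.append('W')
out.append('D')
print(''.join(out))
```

Execution trace: 'P' (try body, no exception) → 'D' (after the try/except). Output: PD

Answer: PD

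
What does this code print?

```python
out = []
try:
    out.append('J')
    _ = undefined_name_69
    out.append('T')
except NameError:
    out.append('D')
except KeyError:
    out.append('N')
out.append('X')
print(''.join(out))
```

Execution trace: 'J' (try body) → 'D' (except NameError) → 'X' (after the try/except). Output: JDX

Answer: JDX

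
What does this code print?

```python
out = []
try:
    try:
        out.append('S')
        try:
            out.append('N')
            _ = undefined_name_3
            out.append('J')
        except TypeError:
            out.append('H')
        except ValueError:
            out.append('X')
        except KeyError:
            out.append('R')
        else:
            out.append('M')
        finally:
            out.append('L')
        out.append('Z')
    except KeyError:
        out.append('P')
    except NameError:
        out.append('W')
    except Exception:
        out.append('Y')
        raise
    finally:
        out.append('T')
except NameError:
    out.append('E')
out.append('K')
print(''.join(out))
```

Execution trace: 'S' (try body) → 'N' (inner try body) → 'L' (inner finally) → 'W' (except NameError) → 'T' (finally) → 'K' (after the try/except). Output: SNLWTK

Answer: SNLWTK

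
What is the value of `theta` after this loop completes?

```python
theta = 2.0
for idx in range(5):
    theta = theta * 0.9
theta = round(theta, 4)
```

Exponential decay: 2.0 * 0.9^5
`theta` takes the values: 2.0 → 1.8 → 1.62 → 1.458 → 1.3122 → 1.18098 → 1.181

Answer: 1.181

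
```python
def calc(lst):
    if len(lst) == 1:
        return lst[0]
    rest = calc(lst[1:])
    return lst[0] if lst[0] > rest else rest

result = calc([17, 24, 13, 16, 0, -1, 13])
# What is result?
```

Recursive max over [17, 24, 13, 16, 0, -1, 13] = 24

Answer: 24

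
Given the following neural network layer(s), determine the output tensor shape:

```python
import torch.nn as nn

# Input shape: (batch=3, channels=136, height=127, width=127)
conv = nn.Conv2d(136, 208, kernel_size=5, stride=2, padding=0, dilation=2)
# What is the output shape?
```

Input: (3, 136, 127, 127) -> Output: (3, 208, 60, 60)

Answer: (3, 208, 60, 60)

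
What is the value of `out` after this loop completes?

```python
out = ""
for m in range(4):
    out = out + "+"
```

Repeat '+' 4 times
`out` takes the values: "" → "+" → "++" → "+++" → "++++"

Answer: "++++"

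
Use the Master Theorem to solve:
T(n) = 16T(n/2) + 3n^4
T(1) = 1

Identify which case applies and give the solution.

a=16, b=2, f(n)=3n^4. log_2(16) = 4. Since c=4 = 4, Case 2 applies: T(n) = Θ(n^log_b(a) · log n) = O(n^4 log n).

Answer: O(n^4 log n) - Case 2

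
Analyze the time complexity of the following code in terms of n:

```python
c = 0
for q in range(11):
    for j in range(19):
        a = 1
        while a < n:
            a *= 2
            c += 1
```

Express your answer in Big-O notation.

Each loop level contributes: 1 × 1 × log n. Multiplying the contributions gives O(log n).

Answer: O(log n)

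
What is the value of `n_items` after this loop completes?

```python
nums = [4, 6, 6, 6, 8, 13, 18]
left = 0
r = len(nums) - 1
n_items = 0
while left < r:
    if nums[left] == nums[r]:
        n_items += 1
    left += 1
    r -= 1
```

Count matching pairs from ends
`n_items` takes the values: 0

Answer: 0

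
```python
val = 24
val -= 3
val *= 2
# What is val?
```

Trace:
`val = 24` → val = 24
`val -= 3` → val = 21
`val *= 2` → val = 42
So val = 42

Answer: 42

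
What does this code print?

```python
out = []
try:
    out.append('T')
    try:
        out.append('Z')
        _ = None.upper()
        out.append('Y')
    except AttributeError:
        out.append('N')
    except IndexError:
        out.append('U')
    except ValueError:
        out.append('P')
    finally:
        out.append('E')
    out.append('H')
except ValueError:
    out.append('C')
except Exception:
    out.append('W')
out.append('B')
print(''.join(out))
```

Execution trace: 'T' (try body) → 'Z' (inner try body) → 'N' (inner except AttributeError) → 'E' (inner finally) → 'H' (try body, no exception) → 'B' (after the try/except). Output: TZNEHB

Answer: TZNEHB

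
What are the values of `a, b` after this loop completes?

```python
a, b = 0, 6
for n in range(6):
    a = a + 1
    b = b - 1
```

a goes 0→6, b goes 6→0
`a, b` takes the values: (0, 6) → (1, 6) → (1, 5) → (2, 5) → (2, 4) → (3, 4) → (3, 3) → (4, 3) → (4, 2) → (5, 2) → (5, 1) → (6, 1) → (6, 0)

Answer: 6, 0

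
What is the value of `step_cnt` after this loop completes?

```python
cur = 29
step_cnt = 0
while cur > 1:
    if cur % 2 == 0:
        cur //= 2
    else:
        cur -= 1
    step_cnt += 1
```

Steps to reduce 29 to 1
`step_cnt` takes the values: 0 → 1 → 2 → 3 → 4 → 5 → 6 → 7

Answer: 7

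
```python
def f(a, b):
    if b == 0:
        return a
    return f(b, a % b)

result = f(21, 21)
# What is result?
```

f(21, 21) -> f(21, 0) -> 21

Answer: 21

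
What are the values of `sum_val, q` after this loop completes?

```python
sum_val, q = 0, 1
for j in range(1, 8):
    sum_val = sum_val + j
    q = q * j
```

Sum and factorial of 1 to 7
`sum_val, q` takes the values: (0, 1) → (1, 1) → (3, 1) → (3, 2) → (6, 2) → (6, 6) → (10, 6) → (10, 24) → (15, 24) → (15, 120) → (21, 120) → (21, 720) → (28, 720) → (28, 5040)

Answer: 28, 5040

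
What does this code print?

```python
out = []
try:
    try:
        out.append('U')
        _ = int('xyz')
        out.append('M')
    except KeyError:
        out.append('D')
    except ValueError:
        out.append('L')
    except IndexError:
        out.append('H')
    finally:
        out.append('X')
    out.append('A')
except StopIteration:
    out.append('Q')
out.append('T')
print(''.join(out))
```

Execution trace: 'U' (inner try body) → 'L' (inner except ValueError) → 'X' (inner finally) → 'A' (try body, no exception) → 'T' (after the try/except). Output: ULXAT

Answer: ULXAT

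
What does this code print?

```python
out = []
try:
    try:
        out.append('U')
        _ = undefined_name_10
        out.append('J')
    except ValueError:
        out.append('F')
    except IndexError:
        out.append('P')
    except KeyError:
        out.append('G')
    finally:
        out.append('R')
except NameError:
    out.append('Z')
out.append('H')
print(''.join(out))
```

Execution trace: 'U' (try body) → 'R' (finally) → 'Z' (outer except NameError) → 'H' (after the try/except). Output: URZH

Answer: URZH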